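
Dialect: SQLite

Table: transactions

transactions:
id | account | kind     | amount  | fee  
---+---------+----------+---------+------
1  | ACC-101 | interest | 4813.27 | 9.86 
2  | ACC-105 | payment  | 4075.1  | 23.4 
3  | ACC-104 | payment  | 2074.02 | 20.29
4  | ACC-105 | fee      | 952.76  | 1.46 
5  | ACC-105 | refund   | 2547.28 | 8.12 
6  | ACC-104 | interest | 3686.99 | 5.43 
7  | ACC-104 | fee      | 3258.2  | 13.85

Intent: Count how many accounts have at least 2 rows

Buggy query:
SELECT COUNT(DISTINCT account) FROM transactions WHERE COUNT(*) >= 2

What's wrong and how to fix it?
Bug: WHERE filters individual rows, not groups, so a group-level COUNT is invalid there

Fix: Use a subquery that GROUPs and filters with HAVING, then count its rows

Corrected query:
SELECT COUNT(*) FROM (SELECT account FROM transactions GROUP BY account HAVING COUNT(*) >= 2)

Result:
COUNT(*)
--------
2       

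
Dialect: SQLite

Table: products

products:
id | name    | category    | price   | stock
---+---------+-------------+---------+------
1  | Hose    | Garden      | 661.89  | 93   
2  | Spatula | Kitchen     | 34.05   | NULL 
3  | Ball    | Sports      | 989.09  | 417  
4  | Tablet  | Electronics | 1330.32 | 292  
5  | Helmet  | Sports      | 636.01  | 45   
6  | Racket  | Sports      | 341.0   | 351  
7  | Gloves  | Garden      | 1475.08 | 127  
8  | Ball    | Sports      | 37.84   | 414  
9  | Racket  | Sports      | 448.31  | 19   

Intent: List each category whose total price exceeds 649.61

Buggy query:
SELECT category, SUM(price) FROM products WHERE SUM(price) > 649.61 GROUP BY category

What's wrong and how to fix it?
Bug: WHERE runs before GROUP BY, so aggregates aren't available there

Fix: Move the aggregate condition to a HAVING clause

Corrected query:
SELECT category, SUM(price) FROM products GROUP BY category HAVING SUM(price) > 649.61

Result:
category    | SUM(price)
------------+-----------
Electronics | 1330.32   
Garden      | 2136.97   
Sports      | 2452.25   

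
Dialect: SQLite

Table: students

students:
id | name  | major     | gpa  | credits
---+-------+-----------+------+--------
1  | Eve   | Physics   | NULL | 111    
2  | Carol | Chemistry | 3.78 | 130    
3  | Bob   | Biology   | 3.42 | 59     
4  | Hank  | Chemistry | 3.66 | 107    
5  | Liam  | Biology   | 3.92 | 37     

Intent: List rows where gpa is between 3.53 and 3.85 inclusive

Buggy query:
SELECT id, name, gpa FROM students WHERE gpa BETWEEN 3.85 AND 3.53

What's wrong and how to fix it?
Bug: BETWEEN expects the lower bound first; with 3.85 AND 3.53 the range is empty

Fix: Write BETWEEN 3.53 AND 3.85

Corrected query:
SELECT id, name, gpa FROM students WHERE gpa BETWEEN 3.53 AND 3.85

Result:
id | name  | gpa 
---+-------+-----
2  | Carol | 3.78
4  | Hank  | 3.66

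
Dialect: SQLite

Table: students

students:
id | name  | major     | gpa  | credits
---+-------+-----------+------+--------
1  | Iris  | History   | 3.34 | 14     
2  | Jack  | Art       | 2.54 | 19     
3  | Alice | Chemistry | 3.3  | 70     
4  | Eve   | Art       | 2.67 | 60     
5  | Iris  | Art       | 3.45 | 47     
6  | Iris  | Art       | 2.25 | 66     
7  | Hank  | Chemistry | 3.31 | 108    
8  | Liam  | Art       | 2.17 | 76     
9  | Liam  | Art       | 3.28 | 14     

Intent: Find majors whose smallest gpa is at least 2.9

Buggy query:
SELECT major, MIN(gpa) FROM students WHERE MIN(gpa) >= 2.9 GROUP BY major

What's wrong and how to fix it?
Bug: Aggregates like MIN are computed per group after WHERE runs

Fix: Replace WHERE with HAVING after the GROUP BY

Corrected query:
SELECT major, MIN(gpa) FROM students GROUP BY major HAVING MIN(gpa) >= 2.9

Result:
major     | MIN(gpa)
----------+---------
Chemistry | 3.3     
History   | 3.34    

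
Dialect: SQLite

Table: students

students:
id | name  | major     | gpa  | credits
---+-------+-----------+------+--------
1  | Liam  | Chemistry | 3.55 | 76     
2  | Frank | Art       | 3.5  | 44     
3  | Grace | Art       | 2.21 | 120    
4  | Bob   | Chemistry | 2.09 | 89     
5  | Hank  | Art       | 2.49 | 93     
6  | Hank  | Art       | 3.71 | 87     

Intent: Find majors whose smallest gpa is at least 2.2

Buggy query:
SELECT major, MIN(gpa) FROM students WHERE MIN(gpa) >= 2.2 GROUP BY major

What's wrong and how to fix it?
Bug: Aggregates like MIN are computed per group after WHERE runs

Fix: Replace WHERE with HAVING after the GROUP BY

Corrected query:
SELECT major, MIN(gpa) FROM students GROUP BY major HAVING MIN(gpa) >= 2.2

Result:
major | MIN(gpa)
------+---------
Art   | 2.21    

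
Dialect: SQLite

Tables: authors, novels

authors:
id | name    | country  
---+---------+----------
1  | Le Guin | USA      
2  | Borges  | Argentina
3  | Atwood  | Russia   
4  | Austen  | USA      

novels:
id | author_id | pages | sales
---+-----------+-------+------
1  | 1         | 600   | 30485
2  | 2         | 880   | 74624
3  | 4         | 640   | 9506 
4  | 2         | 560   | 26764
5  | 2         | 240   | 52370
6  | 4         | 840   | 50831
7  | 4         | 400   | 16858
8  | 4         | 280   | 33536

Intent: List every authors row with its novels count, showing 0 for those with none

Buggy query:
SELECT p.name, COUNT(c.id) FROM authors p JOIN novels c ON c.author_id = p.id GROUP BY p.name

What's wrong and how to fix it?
Bug: An inner join excludes parents with zero children

Fix: Use LEFT JOIN so parents without children still appear (COUNT(c.id) gives 0)

Corrected query:
SELECT p.name, COUNT(c.id) FROM authors p LEFT JOIN novels c ON c.author_id = p.id GROUP BY p.name

Result:
name    | COUNT(c.id)
--------+------------
Atwood  | 0          
Austen  | 4          
Borges  | 3          
Le Guin | 1          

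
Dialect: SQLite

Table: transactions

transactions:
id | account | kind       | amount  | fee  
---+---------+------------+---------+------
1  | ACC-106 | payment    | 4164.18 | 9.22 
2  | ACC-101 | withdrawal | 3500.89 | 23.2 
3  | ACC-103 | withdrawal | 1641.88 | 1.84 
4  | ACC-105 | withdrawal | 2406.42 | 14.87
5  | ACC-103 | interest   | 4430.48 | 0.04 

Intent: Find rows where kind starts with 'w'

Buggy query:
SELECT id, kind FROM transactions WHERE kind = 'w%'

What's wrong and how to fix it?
Bug: Wildcards only work with LIKE; '=' treats '%' as a literal character

Fix: Replace '=' with LIKE so 'w%' is treated as a pattern

Corrected query:
SELECT id, kind FROM transactions WHERE kind LIKE 'w%'

Result:
id | kind      
---+-----------
2  | withdrawal
3  | withdrawal
4  | withdrawal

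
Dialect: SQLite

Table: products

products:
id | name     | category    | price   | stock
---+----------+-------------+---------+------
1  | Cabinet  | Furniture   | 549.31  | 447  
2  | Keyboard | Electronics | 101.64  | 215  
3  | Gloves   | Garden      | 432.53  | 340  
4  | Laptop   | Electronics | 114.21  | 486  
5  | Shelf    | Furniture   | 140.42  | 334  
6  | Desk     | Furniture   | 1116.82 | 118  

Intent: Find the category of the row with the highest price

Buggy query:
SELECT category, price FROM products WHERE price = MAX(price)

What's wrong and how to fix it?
Bug: MAX(price) is an aggregate and cannot be used directly in WHERE

Fix: Wrap MAX in a scalar subquery so WHERE compares against a single value

Corrected query:
SELECT category, price FROM products WHERE price = (SELECT MAX(price) FROM products)

Result:
category  | price  
----------+--------
Furniture | 1116.82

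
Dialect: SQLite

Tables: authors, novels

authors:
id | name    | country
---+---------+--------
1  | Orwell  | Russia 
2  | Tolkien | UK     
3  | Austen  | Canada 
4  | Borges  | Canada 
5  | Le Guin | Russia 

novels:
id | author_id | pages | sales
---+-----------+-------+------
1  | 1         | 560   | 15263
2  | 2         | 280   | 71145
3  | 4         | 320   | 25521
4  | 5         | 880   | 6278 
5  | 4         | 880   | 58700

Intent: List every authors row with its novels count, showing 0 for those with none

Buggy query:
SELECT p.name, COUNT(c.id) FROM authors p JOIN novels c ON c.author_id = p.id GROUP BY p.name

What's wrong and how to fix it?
Bug: An inner join excludes parents with zero children

Fix: Use LEFT JOIN so parents without children still appear (COUNT(c.id) gives 0)

Corrected query:
SELECT p.name, COUNT(c.id) FROM authors p LEFT JOIN novels c ON c.author_id = p.id GROUP BY p.name

Result:
name    | COUNT(c.id)
--------+------------
Austen  | 0          
Borges  | 2          
Le Guin | 1          
Orwell  | 1          
Tolkien | 1          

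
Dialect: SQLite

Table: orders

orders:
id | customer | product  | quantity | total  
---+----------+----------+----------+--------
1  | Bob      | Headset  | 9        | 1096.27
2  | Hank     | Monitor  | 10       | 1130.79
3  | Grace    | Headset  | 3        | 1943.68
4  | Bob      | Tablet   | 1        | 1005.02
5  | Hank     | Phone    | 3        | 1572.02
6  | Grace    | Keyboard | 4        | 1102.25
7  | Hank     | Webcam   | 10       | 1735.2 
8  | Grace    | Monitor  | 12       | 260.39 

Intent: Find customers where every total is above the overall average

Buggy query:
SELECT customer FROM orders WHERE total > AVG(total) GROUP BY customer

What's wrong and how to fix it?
Bug: WHERE evaluates per row before aggregation, so AVG() is unavailable

Fix: Use a subquery for AVG and a HAVING MIN(...) filter so the condition holds for every row in the group

Corrected query:
SELECT customer FROM orders GROUP BY customer HAVING MIN(total) > (SELECT AVG(total) FROM orders)

Result:
(no rows)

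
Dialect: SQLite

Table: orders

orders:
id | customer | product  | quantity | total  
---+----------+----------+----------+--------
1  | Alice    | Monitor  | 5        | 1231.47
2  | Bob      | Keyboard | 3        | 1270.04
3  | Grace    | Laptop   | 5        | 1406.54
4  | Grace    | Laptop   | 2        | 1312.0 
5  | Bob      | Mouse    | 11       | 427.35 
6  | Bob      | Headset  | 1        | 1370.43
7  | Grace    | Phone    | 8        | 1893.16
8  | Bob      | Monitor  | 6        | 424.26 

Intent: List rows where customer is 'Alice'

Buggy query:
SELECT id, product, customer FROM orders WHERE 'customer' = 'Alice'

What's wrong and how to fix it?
Bug: Single quotes denote string literals in SQL; the column name is being compared as a constant string

Fix: Remove the quotes around the column name (or use double quotes for an identifier)

Corrected query:
SELECT id, product, customer FROM orders WHERE customer = 'Alice'

Result:
id | product | customer
---+---------+---------
1  | Monitor | Alice   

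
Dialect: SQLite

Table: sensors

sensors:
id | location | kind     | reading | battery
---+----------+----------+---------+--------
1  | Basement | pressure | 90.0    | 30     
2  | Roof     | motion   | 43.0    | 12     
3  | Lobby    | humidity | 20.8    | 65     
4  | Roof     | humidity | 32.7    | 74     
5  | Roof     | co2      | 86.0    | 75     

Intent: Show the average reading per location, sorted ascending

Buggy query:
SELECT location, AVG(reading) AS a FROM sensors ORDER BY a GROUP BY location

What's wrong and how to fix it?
Bug: ORDER BY appears before GROUP BY; SQL clause order requires GROUP BY first

Fix: Move ORDER BY to the end, after GROUP BY

Corrected query:
SELECT location, AVG(reading) AS a FROM sensors GROUP BY location ORDER BY a

Result:
location | a   
---------+-----
Lobby    | 20.8
Roof     | 53.9
Basement | 90  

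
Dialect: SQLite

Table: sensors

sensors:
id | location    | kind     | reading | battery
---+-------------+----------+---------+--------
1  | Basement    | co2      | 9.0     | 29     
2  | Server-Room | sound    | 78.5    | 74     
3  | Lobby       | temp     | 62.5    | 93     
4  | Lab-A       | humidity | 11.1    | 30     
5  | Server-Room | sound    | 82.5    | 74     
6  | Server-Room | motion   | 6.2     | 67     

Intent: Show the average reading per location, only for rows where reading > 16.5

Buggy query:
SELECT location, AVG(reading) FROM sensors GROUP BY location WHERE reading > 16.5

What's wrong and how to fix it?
Bug: Row-level WHERE must come before GROUP BY in the clause order

Fix: Place WHERE between FROM and GROUP BY

Corrected query:
SELECT location, AVG(reading) FROM sensors WHERE reading > 16.5 GROUP BY location

Result:
location    | AVG(reading)
------------+-------------
Lobby       | 62.5        
Server-Room | 80.5        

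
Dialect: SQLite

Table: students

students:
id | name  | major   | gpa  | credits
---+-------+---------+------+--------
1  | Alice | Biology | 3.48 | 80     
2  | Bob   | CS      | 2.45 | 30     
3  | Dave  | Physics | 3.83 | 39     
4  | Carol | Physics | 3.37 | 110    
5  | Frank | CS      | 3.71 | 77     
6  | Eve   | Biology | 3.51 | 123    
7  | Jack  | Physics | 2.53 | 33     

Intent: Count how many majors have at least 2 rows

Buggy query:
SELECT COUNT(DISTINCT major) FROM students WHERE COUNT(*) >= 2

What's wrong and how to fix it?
Bug: COUNT(*) cannot appear in WHERE; the per-group count doesn't exist yet

Fix: Group first with HAVING COUNT(*) >= 2, then COUNT the resulting groups

Corrected query:
SELECT COUNT(*) FROM (SELECT major FROM students GROUP BY major HAVING COUNT(*) >= 2)

Result:
COUNT(*)
--------
3       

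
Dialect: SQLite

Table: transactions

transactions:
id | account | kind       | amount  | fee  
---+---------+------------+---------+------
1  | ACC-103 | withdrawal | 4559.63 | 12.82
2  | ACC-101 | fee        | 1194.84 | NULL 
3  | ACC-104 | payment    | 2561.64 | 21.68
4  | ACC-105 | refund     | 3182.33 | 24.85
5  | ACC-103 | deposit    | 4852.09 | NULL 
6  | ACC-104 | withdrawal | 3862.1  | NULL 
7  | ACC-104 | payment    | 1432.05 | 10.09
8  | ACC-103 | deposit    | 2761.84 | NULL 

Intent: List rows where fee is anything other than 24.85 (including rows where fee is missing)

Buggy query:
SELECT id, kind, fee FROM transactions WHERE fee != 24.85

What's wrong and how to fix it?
Bug: Inequality against NULL is unknown, not true; rows with NULL are dropped

Fix: Handle NULL separately with IS NULL alongside the inequality

Corrected query:
SELECT id, kind, fee FROM transactions WHERE fee != 24.85 OR fee IS NULL

Result:
id | kind       | fee  
---+------------+------
1  | withdrawal | 12.82
2  | fee        | NULL 
3  | payment    | 21.68
5  | deposit    | NULL 
6  | withdrawal | NULL 
7  | payment    | 10.09
8  | deposit    | NULL 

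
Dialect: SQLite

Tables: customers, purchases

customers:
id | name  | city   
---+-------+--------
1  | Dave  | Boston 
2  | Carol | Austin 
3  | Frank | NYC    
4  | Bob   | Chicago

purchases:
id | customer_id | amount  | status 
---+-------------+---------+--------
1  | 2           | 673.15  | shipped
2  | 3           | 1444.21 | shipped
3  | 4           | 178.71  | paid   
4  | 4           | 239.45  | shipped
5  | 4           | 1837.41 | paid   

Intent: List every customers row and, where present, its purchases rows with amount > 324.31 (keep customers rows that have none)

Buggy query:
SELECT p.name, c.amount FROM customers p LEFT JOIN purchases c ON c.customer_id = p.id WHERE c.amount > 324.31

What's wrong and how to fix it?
Bug: A WHERE condition on the right-hand table after LEFT JOIN drops unmatched parents

Fix: Put 'c.amount > 324.31' in the JOIN's ON clause instead of WHERE

Corrected query:
SELECT p.name, c.amount FROM customers p LEFT JOIN purchases c ON c.customer_id = p.id AND c.amount > 324.31

Result:
name  | amount 
------+--------
Dave  | NULL   
Carol | 673.15 
Frank | 1444.21
Bob   | 1837.41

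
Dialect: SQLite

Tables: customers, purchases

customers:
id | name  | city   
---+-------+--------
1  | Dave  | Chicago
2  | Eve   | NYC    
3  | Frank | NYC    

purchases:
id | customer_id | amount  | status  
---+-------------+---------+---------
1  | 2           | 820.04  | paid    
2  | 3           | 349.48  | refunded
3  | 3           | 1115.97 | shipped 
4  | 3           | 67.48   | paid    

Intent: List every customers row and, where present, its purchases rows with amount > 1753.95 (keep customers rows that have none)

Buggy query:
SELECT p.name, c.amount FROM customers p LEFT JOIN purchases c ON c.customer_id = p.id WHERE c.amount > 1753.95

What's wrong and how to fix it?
Bug: Filtering c.amount in WHERE discards the NULL rows produced by LEFT JOIN, turning it into an inner join

Fix: Put 'c.amount > 1753.95' in the JOIN's ON clause instead of WHERE

Corrected query:
SELECT p.name, c.amount FROM customers p LEFT JOIN purchases c ON c.customer_id = p.id AND c.amount > 1753.95

Result:
name  | amount
------+-------
Dave  | NULL  
Eve   | NULL  
Frank | NULL  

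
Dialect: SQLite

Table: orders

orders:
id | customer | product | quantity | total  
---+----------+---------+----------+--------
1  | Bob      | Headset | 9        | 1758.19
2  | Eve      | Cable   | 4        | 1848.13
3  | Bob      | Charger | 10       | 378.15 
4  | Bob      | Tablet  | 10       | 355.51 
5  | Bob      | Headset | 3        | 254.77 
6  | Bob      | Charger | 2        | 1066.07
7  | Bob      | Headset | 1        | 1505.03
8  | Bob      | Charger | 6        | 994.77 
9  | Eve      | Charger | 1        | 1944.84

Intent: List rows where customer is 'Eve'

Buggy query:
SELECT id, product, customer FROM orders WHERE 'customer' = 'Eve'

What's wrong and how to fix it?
Bug: Single quotes denote string literals in SQL; the column name is being compared as a constant string

Fix: Reference the column as customer without single quotes

Corrected query:
SELECT id, product, customer FROM orders WHERE customer = 'Eve'

Result:
id | product | customer
---+---------+---------
2  | Cable   | Eve     
9  | Charger | Eve     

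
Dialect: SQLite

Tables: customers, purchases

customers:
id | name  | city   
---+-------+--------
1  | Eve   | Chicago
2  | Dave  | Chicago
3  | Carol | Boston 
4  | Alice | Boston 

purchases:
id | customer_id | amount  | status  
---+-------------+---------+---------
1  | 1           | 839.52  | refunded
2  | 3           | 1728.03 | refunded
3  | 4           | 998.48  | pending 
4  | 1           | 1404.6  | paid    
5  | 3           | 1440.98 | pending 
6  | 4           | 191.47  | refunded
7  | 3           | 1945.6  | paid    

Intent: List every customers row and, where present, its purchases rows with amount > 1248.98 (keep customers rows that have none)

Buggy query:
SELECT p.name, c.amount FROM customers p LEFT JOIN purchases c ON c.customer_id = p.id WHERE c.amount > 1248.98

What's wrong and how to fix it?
Bug: Filtering c.amount in WHERE discards the NULL rows produced by LEFT JOIN, turning it into an inner join

Fix: Move the right-table condition into the ON clause so unmatched parents are kept

Corrected query:
SELECT p.name, c.amount FROM customers p LEFT JOIN purchases c ON c.customer_id = p.id AND c.amount > 1248.98

Result:
name  | amount 
------+--------
Eve   | 1404.6 
Dave  | NULL   
Carol | 1440.98
Carol | 1728.03
Carol | 1945.6 
Alice | NULL   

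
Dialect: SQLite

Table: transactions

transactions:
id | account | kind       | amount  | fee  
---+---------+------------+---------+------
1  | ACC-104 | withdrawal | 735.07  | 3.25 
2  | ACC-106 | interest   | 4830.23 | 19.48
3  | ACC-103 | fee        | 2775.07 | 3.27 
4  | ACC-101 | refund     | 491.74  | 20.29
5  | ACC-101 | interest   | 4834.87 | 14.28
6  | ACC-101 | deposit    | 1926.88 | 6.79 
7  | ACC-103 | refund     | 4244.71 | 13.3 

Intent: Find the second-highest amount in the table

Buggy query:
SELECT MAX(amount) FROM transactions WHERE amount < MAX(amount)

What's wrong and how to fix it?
Bug: The inner MAX is an aggregate inside WHERE, which is not allowed

Fix: Put the inner MAX in a scalar subquery

Corrected query:
SELECT MAX(amount) FROM transactions WHERE amount < (SELECT MAX(amount) FROM transactions)

Result:
MAX(amount)
-----------
4830.23    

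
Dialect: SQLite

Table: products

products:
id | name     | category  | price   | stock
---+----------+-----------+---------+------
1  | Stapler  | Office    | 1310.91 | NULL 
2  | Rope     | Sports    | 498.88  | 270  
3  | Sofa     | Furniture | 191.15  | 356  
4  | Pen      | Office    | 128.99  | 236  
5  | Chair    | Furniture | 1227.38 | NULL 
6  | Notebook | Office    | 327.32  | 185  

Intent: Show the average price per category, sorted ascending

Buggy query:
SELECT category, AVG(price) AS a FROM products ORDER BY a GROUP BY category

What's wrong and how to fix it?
Bug: ORDER BY appears before GROUP BY; SQL clause order requires GROUP BY first

Fix: Reorder: SELECT … FROM … GROUP BY … ORDER BY …

Corrected query:
SELECT category, AVG(price) AS a FROM products GROUP BY category ORDER BY a

Result:
category  | a         
----------+-----------
Sports    | 498.88    
Office    | 589.073333
Furniture | 709.265   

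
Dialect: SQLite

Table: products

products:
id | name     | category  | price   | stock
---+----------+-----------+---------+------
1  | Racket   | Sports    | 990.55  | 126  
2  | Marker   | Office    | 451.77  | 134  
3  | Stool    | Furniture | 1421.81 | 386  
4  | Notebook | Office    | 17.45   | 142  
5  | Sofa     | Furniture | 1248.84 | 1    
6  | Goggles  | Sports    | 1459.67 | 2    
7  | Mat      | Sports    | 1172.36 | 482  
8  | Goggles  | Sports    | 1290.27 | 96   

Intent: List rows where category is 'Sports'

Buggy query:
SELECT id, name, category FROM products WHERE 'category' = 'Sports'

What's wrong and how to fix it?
Bug: 'category' in single quotes is a string literal, not the column; the comparison is literal-vs-literal and never true

Fix: Reference the column as category without single quotes

Corrected query:
SELECT id, name, category FROM products WHERE category = 'Sports'

Result:
id | name    | category
---+---------+---------
1  | Racket  | Sports  
6  | Goggles | Sports  
7  | Mat     | Sports  
8  | Goggles | Sports  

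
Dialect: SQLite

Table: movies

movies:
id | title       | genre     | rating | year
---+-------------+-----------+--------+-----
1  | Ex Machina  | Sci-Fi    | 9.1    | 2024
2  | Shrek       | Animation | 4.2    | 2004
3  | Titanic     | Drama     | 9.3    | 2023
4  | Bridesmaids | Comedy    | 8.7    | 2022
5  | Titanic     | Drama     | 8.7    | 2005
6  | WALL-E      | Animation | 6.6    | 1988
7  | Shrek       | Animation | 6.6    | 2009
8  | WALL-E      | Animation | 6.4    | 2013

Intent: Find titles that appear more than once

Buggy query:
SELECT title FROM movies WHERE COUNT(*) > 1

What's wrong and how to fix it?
Bug: WHERE can't reference COUNT(*); aggregates are computed after WHERE

Fix: GROUP BY title, then filter groups with HAVING COUNT(*) > 1

Corrected query:
SELECT title FROM movies GROUP BY title HAVING COUNT(*) > 1

Result:
title  
-------
Shrek  
Titanic
WALL-E 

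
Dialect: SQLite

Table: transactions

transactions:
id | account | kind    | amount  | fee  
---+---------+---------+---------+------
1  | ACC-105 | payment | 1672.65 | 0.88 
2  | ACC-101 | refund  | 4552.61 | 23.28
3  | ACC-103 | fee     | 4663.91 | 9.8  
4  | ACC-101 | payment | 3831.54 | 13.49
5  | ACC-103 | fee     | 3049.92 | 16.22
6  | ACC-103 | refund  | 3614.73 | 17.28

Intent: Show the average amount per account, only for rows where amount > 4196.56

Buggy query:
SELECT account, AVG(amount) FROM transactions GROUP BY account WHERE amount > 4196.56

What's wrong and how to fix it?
Bug: Row-level WHERE must come before GROUP BY in the clause order

Fix: Place WHERE between FROM and GROUP BY

Corrected query:
SELECT account, AVG(amount) FROM transactions WHERE amount > 4196.56 GROUP BY account

Result:
account | AVG(amount)
--------+------------
ACC-101 | 4552.61    
ACC-103 | 4663.91    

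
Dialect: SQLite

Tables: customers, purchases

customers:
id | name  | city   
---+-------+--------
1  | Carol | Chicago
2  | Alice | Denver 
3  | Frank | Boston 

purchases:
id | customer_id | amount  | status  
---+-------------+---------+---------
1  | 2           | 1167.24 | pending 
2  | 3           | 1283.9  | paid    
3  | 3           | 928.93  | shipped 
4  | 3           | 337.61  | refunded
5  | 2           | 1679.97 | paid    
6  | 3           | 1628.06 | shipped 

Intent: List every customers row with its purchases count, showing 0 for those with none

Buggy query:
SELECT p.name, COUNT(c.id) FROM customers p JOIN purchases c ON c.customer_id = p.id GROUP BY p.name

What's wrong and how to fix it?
Bug: INNER JOIN drops customers rows that have no matching purchases rows

Fix: Switch to LEFT JOIN to retain unmatched parent rows

Corrected query:
SELECT p.name, COUNT(c.id) FROM customers p LEFT JOIN purchases c ON c.customer_id = p.id GROUP BY p.name

Result:
name  | COUNT(c.id)
------+------------
Alice | 2          
Carol | 0          
Frank | 4          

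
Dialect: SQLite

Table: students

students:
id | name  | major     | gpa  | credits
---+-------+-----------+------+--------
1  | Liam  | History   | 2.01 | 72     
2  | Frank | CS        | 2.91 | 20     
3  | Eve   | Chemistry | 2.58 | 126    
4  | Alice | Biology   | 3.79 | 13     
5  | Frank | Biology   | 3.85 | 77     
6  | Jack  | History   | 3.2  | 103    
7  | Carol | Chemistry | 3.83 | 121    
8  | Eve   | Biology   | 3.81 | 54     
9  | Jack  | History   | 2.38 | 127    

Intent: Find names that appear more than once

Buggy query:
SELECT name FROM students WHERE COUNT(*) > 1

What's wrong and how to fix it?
Bug: COUNT(*) is an aggregate and cannot be used in WHERE

Fix: GROUP BY name, then filter groups with HAVING COUNT(*) > 1

Corrected query:
SELECT name FROM students GROUP BY name HAVING COUNT(*) > 1

Result:
name 
-----
Eve  
Frank
Jack 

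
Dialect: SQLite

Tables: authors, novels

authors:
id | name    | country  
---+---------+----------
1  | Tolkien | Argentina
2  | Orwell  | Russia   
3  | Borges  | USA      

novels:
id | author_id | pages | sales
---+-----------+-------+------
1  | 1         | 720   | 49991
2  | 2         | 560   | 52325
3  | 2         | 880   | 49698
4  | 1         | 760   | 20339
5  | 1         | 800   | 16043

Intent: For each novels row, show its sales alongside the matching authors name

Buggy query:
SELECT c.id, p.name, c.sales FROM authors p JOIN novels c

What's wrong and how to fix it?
Bug: JOIN with no ON clause produces a cartesian product; every novels row pairs with every authors row

Fix: Specify the join condition linking the foreign key to the parent id

Corrected query:
SELECT c.id, p.name, c.sales FROM authors p JOIN novels c ON c.author_id = p.id

Result:
id | name    | sales
---+---------+------
1  | Tolkien | 49991
2  | Orwell  | 52325
3  | Orwell  | 49698
4  | Tolkien | 20339
5  | Tolkien | 16043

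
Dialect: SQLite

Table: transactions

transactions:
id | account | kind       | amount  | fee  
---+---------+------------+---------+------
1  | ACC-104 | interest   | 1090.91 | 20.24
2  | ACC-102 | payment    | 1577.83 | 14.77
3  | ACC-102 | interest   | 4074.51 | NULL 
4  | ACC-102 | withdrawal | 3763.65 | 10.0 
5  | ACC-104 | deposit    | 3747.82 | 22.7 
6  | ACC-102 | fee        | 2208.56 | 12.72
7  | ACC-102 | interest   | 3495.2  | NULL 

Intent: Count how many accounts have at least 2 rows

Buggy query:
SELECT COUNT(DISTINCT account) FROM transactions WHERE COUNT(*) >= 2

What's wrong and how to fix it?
Bug: COUNT(*) cannot appear in WHERE; the per-group count doesn't exist yet

Fix: Use a subquery that GROUPs and filters with HAVING, then count its rows

Corrected query:
SELECT COUNT(*) FROM (SELECT account FROM transactions GROUP BY account HAVING COUNT(*) >= 2)

Result:
COUNT(*)
--------
2       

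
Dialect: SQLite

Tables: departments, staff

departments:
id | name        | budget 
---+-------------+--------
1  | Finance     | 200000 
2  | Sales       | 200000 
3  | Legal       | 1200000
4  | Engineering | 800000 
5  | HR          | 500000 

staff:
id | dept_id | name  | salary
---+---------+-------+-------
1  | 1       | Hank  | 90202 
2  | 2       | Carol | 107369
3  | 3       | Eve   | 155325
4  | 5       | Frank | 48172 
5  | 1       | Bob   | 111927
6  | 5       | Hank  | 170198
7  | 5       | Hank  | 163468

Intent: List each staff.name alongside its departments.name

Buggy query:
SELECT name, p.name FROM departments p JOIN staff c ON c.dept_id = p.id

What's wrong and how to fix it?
Bug: Both tables have a 'name' column; the unqualified reference is ambiguous

Fix: Qualify the column with its table alias (c.name)

Corrected query:
SELECT c.name, p.name FROM departments p JOIN staff c ON c.dept_id = p.id

Result:
name  | name   
------+--------
Hank  | Finance
Carol | Sales  
Eve   | Legal  
Frank | HR     
Bob   | Finance
Hank  | HR     
Hank  | HR     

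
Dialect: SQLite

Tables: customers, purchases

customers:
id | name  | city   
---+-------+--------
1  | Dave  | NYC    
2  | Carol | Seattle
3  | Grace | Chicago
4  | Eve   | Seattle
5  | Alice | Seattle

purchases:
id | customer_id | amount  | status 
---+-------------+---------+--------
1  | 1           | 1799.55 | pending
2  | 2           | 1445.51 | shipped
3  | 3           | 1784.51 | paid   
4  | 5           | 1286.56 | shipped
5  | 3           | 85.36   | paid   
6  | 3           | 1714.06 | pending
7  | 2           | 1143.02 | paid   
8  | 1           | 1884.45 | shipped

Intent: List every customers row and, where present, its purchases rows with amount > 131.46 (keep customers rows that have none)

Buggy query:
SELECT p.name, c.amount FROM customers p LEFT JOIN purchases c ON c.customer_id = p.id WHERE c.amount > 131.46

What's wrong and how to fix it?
Bug: A WHERE condition on the right-hand table after LEFT JOIN drops unmatched parents

Fix: Move the right-table condition into the ON clause so unmatched parents are kept

Corrected query:
SELECT p.name, c.amount FROM customers p LEFT JOIN purchases c ON c.customer_id = p.id AND c.amount > 131.46

Result:
name  | amount 
------+--------
Dave  | 1799.55
Dave  | 1884.45
Carol | 1143.02
Carol | 1445.51
Grace | 1714.06
Grace | 1784.51
Eve   | NULL   
Alice | 1286.56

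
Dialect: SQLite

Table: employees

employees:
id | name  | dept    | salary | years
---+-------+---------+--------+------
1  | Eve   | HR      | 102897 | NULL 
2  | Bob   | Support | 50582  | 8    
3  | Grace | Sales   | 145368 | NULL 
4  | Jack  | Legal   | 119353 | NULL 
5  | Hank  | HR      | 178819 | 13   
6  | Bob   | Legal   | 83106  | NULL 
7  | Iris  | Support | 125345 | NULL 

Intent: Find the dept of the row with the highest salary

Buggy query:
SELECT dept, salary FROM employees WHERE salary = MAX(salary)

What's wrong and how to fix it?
Bug: WHERE is evaluated per row; an aggregate over the whole table isn't defined there

Fix: Wrap MAX in a scalar subquery so WHERE compares against a single value

Corrected query:
SELECT dept, salary FROM employees WHERE salary = (SELECT MAX(salary) FROM employees)

Result:
dept | salary
-----+-------
HR   | 178819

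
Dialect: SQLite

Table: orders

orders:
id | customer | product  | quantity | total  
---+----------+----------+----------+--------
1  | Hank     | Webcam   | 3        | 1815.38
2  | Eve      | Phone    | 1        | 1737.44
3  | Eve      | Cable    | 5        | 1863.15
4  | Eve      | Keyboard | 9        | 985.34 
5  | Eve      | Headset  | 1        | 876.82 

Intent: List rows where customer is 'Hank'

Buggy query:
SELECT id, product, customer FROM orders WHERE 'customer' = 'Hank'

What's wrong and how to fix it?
Bug: 'customer' in single quotes is a string literal, not the column; the comparison is literal-vs-literal and never true

Fix: Reference the column as customer without single quotes

Corrected query:
SELECT id, product, customer FROM orders WHERE customer = 'Hank'

Result:
id | product | customer
---+---------+---------
1  | Webcam  | Hank    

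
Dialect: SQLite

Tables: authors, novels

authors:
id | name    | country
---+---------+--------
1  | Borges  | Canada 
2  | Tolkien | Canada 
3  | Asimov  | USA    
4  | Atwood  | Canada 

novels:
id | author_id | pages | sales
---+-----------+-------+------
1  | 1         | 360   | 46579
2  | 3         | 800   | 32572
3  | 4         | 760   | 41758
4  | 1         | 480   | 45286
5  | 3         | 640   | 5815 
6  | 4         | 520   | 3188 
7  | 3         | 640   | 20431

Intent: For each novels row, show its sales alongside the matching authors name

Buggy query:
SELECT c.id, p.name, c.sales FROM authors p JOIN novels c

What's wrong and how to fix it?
Bug: JOIN with no ON clause produces a cartesian product; every novels row pairs with every authors row

Fix: Specify the join condition linking the foreign key to the parent id

Corrected query:
SELECT c.id, p.name, c.sales FROM authors p JOIN novels c ON c.author_id = p.id

Result:
id | name   | sales
---+--------+------
1  | Borges | 46579
2  | Asimov | 32572
3  | Atwood | 41758
4  | Borges | 45286
5  | Asimov | 5815 
6  | Atwood | 3188 
7  | Asimov | 20431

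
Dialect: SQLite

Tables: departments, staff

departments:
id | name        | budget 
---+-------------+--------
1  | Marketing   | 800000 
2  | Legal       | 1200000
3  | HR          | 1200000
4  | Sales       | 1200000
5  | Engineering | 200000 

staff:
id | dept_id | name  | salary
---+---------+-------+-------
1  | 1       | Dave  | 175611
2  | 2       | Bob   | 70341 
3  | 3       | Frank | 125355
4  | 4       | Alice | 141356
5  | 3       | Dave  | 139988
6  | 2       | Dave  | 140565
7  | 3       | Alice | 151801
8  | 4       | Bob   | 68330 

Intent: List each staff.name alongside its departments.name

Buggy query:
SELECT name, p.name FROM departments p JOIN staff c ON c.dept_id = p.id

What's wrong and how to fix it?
Bug: Both tables have a 'name' column; the unqualified reference is ambiguous

Fix: Prefix ambiguous columns with the table alias

Corrected query:
SELECT c.name, p.name FROM departments p JOIN staff c ON c.dept_id = p.id

Result:
name  | name     
------+----------
Dave  | Marketing
Bob   | Legal    
Frank | HR       
Alice | Sales    
Dave  | HR       
Dave  | Legal    
Alice | HR       
Bob   | Sales    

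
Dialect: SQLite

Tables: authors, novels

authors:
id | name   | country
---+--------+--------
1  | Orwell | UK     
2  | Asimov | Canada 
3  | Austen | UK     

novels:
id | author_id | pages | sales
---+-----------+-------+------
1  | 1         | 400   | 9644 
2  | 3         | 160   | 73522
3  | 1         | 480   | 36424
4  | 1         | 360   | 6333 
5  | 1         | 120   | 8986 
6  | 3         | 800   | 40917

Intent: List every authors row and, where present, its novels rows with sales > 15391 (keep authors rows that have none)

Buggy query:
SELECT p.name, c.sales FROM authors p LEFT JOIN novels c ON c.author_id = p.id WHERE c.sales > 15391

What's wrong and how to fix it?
Bug: A WHERE condition on the right-hand table after LEFT JOIN drops unmatched parents

Fix: Move the right-table condition into the ON clause so unmatched parents are kept

Corrected query:
SELECT p.name, c.sales FROM authors p LEFT JOIN novels c ON c.author_id = p.id AND c.sales > 15391

Result:
name   | sales
-------+------
Orwell | 36424
Asimov | NULL 
Austen | 40917
Austen | 73522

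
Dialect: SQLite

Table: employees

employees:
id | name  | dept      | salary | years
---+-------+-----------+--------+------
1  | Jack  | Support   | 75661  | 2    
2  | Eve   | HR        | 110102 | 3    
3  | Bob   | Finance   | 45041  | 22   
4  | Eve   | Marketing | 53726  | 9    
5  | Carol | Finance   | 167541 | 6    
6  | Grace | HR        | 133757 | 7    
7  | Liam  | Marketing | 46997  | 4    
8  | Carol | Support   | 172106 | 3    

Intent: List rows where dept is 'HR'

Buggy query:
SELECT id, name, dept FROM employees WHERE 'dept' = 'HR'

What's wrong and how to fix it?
Bug: 'dept' in single quotes is a string literal, not the column; the comparison is literal-vs-literal and never true

Fix: Remove the quotes around the column name (or use double quotes for an identifier)

Corrected query:
SELECT id, name, dept FROM employees WHERE dept = 'HR'

Result:
id | name  | dept
---+-------+-----
2  | Eve   | HR  
6  | Grace | HR  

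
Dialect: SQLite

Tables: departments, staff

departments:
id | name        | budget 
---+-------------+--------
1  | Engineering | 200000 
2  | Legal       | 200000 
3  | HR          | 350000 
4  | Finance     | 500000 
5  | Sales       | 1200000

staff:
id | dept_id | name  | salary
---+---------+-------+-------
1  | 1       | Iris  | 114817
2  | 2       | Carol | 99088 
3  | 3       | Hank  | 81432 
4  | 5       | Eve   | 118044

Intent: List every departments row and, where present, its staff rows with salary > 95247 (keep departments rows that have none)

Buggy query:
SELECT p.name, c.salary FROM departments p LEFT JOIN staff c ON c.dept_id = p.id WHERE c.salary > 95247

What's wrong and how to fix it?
Bug: A WHERE condition on the right-hand table after LEFT JOIN drops unmatched parents

Fix: Move the right-table condition into the ON clause so unmatched parents are kept

Corrected query:
SELECT p.name, c.salary FROM departments p LEFT JOIN staff c ON c.dept_id = p.id AND c.salary > 95247

Result:
name        | salary
------------+-------
Engineering | 114817
Legal       | 99088 
HR          | NULL  
Finance     | NULL  
Sales       | 118044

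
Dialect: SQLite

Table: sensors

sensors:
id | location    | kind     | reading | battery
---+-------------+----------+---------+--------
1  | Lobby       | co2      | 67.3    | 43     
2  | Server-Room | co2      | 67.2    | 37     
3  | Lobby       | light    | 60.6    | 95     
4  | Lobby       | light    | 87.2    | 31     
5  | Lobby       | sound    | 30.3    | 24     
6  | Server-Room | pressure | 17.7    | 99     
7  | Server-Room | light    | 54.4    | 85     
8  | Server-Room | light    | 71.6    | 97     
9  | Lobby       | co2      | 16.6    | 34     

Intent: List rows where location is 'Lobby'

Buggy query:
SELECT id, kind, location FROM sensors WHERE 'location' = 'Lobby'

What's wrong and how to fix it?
Bug: Single quotes denote string literals in SQL; the column name is being compared as a constant string

Fix: Remove the quotes around the column name (or use double quotes for an identifier)

Corrected query:
SELECT id, kind, location FROM sensors WHERE location = 'Lobby'

Result:
id | kind  | location
---+-------+---------
1  | co2   | Lobby   
3  | light | Lobby   
4  | light | Lobby   
5  | sound | Lobby   
9  | co2   | Lobby   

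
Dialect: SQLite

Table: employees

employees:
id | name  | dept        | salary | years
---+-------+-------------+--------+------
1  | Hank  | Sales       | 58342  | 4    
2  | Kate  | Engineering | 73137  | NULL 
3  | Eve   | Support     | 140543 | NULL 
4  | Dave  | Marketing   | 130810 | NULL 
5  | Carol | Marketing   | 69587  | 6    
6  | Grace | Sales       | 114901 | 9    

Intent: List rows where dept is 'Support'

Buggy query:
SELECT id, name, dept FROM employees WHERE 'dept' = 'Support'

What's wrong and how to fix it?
Bug: 'dept' in single quotes is a string literal, not the column; the comparison is literal-vs-literal and never true

Fix: Reference the column as dept without single quotes

Corrected query:
SELECT id, name, dept FROM employees WHERE dept = 'Support'

Result:
id | name | dept   
---+------+--------
3  | Eve  | Support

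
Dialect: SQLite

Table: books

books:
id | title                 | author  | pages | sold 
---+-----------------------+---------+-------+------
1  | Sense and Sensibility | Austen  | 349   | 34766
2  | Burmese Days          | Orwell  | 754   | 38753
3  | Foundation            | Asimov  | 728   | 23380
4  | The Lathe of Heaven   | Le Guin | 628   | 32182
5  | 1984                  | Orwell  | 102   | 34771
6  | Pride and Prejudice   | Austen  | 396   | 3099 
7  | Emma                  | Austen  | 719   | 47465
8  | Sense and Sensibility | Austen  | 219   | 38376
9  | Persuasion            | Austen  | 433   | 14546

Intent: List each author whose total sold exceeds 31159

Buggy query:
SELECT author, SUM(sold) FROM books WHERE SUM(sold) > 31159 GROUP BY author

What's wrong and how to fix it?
Bug: SUM(sold) is an aggregate, but WHERE filters rows before aggregation

Fix: Use HAVING (which filters groups after aggregation) instead of WHERE

Corrected query:
SELECT author, SUM(sold) FROM books GROUP BY author HAVING SUM(sold) > 31159

Result:
author  | SUM(sold)
--------+----------
Austen  | 138252   
Le Guin | 32182    
Orwell  | 73524    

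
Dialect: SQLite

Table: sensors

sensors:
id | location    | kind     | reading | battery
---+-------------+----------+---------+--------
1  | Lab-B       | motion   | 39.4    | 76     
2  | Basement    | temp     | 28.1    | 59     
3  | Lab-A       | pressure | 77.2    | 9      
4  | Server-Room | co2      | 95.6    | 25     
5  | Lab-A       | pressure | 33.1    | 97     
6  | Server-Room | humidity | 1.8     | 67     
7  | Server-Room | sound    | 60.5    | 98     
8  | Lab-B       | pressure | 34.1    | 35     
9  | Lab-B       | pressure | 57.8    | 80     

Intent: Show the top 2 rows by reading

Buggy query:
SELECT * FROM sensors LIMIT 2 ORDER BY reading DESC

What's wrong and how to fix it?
Bug: LIMIT must come after ORDER BY

Fix: Swap the clauses: ORDER BY first, then LIMIT

Corrected query:
SELECT * FROM sensors ORDER BY reading DESC LIMIT 2

Result:
id | location    | kind     | reading | battery
---+-------------+----------+---------+--------
4  | Server-Room | co2      | 95.6    | 25     
3  | Lab-A       | pressure | 77.2    | 9      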